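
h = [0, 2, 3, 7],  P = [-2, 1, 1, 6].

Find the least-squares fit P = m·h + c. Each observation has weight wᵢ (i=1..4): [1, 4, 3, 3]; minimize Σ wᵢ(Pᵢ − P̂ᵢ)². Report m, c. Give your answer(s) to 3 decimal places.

m = 1.082, c = -1.647

Normal-equation sums: Σwᵢ·h·h = 190, Σwᵢ·h = 38, Σwᵢ·1 = 11.
And Σwᵢ·h·P = 143, Σwᵢ·P = 23.
Normal equations: [[190, 38]; [38, 11]]·[m, c]ᵀ = [143, 23]ᵀ.
Eliminating c: 11·(row 1) − 38·(row 2) gives 646·m = 11·143 − 38·23 = 699, so m = 699/646.
Then c = (23 − 38·(699/646))/11 = -28/17.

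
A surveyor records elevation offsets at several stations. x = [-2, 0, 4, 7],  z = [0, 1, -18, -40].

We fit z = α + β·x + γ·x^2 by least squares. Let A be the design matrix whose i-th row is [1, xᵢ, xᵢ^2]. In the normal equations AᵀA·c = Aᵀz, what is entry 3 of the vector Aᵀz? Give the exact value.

-2248

Entry 3 ↔ basis x^2, so (Aᵀz)_{3} = Σᵢ (x^2)·zᵢ = (4)·(0) + (0)·(1) + (16)·(-18) + (49)·(-40) = -2248.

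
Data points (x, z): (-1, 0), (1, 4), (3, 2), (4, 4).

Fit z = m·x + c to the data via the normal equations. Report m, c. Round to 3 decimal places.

m = 0.576, c = 1.492

From the data, Σx·x = 27, Σx = 7, Σ1 = 4.
Right-hand side: Σx·z = 26, Σz = 10.
Normal equations: [[27, 7]; [7, 4]]·[m, c]ᵀ = [26, 10]ᵀ.
Eliminating c: 4·(row 1) − 7·(row 2) gives 59·m = 4·26 − 7·10 = 34, so m = 34/59.
Then c = (10 − 7·(34/59))/4 = 88/59.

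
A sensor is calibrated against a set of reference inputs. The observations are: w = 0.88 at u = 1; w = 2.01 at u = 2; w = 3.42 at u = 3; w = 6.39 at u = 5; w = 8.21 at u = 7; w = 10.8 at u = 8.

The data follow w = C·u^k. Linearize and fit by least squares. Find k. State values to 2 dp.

Let Y = ln w. Fitting Y = k·ln u + ln C by least squares:
XᵀX = [[12.3883, 7.4265]; [7.4265, 6]], rhs = [13.8648, 8.1396]ᵀ  (here Σln u = 7.4265, Σ(ln u)² = 12.3883, Σln w = 8.1396, Σln u·ln w = 13.8648).
Δ = 12.3883·6 − (7.4265)² = 19.1764; k = (13.8648·6 − 7.4265·8.1396)/19.1764 = 1.18584, ln C = (12.3883·8.1396 − 7.4265·13.8648)/19.1764 = -0.11119.

k = 1.19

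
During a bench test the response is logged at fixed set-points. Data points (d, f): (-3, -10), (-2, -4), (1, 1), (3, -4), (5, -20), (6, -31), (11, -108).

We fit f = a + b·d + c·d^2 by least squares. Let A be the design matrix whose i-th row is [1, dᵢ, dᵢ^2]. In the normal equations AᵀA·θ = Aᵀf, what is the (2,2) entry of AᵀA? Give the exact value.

205

Row 2 ↔ basis d, column 2 ↔ basis d, so (AᵀA)_{2,2} = Σᵢ (d)·(d) = (-3)·(-3) + (-2)·(-2) + (1)·(1) + (3)·(3) + (5)·(5) + (6)·(6) + (11)·(11) = 205.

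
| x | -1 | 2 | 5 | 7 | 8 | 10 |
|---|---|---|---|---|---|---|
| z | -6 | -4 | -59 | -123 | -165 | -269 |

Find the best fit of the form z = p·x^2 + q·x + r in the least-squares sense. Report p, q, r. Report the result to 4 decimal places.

p = -3.0500, q = 3.5908, r = 0.6408

Compute the Gram sums: Σx^2·x^2 = 17139, Σx^2·x = 1987, Σx^2 = 243, Σx·x = 243, Σx = 31, Σ1 = 6.
And Σx^2·z = -44984, Σx·z = -5168, Σz = -626.
MᵀM·[p, q, r]ᵀ = Mᵀz becomes [[17139, 1987, 243]; [1987, 243, 31]; [243, 31, 6]]·[p, q, r]ᵀ = [-44984, -5168, -626]ᵀ.
Inverting the 3×3 Gram matrix, [p, q, r]ᵀ = [-3779/1239, 1483/413, 794/1239]ᵀ.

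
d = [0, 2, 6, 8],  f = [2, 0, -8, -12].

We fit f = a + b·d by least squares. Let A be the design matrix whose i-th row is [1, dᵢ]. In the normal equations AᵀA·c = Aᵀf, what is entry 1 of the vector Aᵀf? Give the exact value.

Entry 1 ↔ basis 1, so (Aᵀf)_{1} = Σᵢ fᵢ = (1)·(2) + (1)·(0) + (1)·(-8) + (1)·(-12) = -18.

-18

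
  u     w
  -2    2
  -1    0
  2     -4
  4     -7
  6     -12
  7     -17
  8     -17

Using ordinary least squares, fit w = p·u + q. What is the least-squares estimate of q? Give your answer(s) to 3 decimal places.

Forming AᵀA = [[174, 24]; [24, 7]] and Aᵀw = [-367, -55]ᵀ gives AᵀA·[p, q]ᵀ = Aᵀw.
Determinant 174·7 − 24² = 642.
p = ((-367)·7 − 24·(-55))/642 = -1249/642; q = (174·(-55) − 24·(-367))/642 = -127/107.

q = -1.187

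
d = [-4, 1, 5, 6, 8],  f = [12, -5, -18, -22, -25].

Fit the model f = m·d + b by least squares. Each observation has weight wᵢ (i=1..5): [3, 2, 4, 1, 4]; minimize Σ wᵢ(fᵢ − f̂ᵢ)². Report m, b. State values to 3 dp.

Forming XᵀWX = [[442, 48]; [48, 14]] and XᵀWf = [-1446, -168]ᵀ gives XᵀWX·[m, b]ᵀ = XᵀWf.
Eliminating b: 14·(row 1) − 48·(row 2) gives 3884·m = 14·(-1446) − 48·(-168) = -12180, so m = -3045/971.
Then b = ((-168) − 48·(-3045/971))/14 = -1212/971.

m = -3.136, b = -1.248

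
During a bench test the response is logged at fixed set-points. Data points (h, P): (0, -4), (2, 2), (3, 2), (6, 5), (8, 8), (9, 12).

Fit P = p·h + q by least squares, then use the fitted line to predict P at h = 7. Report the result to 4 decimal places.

Normal-equation sums: Σh·h = 194, Σh = 28, Σ1 = 6.
Moment sums: Σh·P = 212, ΣP = 25.
So AᵀA·[p, q]ᵀ = AᵀP: [[194, 28]; [28, 6]]·[p, q]ᵀ = [212, 25]ᵀ.
det = 194·6 − 28² = 380.
p = (212·6 − 28·25)/380 = 143/95; q = (194·25 − 28·212)/380 = -543/190.
At h = 7: P̂ = (143/95)·(7) + (-543/190)·(1) = 1459/190.

P̂ = 7.6789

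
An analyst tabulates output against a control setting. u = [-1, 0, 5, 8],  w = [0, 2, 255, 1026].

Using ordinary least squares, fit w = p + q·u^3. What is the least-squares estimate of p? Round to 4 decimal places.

p = 2.8418

Setting ∂/∂p … = 0 gives: 4·p + 636·q = 1283;  636·p + 277770·q = 557187.
(Σ1 = 4, Σu^3 = 636, Σu^3·u^3 = 277770, Σw = 1283, Σu^3·w = 557187.)
Δ = 4·277770 − 636² = 706584.
p = (1283·277770 − 636·557187)/706584 = 334663/117764; q = (4·557187 − 636·1283)/706584 = 58865/29441.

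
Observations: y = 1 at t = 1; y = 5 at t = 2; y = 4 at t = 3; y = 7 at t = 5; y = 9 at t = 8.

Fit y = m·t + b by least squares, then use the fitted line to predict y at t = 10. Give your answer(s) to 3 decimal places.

ŷ = 11.481

The normal equations are: 103·m + 19·b = 130;  19·m + 5·b = 26.
Eliminating b: 5·(row 1) − 19·(row 2) gives 154·m = 5·130 − 19·26 = 156, so m = 78/77.
Then b = (26 − 19·(78/77))/5 = 104/77.
At t = 10: ŷ = (78/77)·(10) + (104/77)·(1) = 884/77.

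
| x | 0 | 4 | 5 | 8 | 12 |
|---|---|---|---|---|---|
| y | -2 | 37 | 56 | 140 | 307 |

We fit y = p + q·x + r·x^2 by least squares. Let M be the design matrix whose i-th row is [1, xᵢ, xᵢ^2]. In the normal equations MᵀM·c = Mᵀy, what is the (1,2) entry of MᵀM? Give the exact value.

29

Row 1 ↔ basis 1, column 2 ↔ basis x, so (MᵀM)_{1,2} = Σᵢ x = (1)·(0) + (1)·(4) + (1)·(5) + (1)·(8) + (1)·(12) = 29.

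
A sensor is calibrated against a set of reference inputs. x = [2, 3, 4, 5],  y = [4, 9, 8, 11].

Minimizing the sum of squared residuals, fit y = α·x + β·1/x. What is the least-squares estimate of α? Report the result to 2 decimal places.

The normal system MᵀM·[α, β]ᵀ = Mᵀy is [[54, 4]; [4, 1669/3600]]·[α, β]ᵀ = [122, 46/5]ᵀ.
Δ = 54·(1669/3600) − 4² = 1807/200.
α = (122·(1669/3600) − 4·(46/5))/(1807/200) = 35569/16263; β = (54·(46/5) − 4·122)/(1807/200) = 1760/1807.

α = 2.19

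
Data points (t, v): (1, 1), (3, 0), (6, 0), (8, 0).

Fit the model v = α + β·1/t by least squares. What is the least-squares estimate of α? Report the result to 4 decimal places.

α = -0.2379

Normal-equation sums: Σ1 = 4, Σ1/t = 13/8, Σ1/t·1/t = 665/576.
Moment sums: Σv = 1, Σ1/t·v = 1.
XᵀX·[α, β]ᵀ = Xᵀv becomes [[4, 13/8]; [13/8, 665/576]]·[α, β]ᵀ = [1, 1]ᵀ.
Δ = 4·(665/576) − (13/8)² = 1139/576.
α = (1·(665/576) − (13/8)·1)/(1139/576) = -271/1139; β = (4·1 − (13/8)·1)/(1139/576) = 1368/1139.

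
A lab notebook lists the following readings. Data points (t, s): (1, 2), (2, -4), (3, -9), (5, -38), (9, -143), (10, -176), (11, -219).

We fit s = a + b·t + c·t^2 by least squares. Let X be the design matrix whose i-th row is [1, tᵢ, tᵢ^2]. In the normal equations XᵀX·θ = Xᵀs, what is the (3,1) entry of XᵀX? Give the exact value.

341

Row 3 ↔ basis t^2, column 1 ↔ basis 1, so (XᵀX)_{3,1} = Σᵢ t^2 = (1)·(1) + (4)·(1) + (9)·(1) + (25)·(1) + (81)·(1) + (100)·(1) + (121)·(1) = 341.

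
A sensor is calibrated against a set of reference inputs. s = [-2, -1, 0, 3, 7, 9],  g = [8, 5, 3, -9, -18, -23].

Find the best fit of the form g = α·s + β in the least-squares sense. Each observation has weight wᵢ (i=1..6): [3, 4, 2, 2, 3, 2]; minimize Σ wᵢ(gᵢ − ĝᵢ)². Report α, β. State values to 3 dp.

α = -2.872, β = 2.033

Sums needed: Σwᵢ·s·s = 343, Σwᵢ·s = 35, Σwᵢ·1 = 16.
For AᵀWg: Σwᵢ·s·g = -914, Σwᵢ·g = -68.
AᵀWA·[α, β]ᵀ = AᵀWg becomes [[343, 35]; [35, 16]]·[α, β]ᵀ = [-914, -68]ᵀ.
Determinant 343·16 − 35² = 4263.
α = ((-914)·16 − 35·(-68))/4263 = -12244/4263; β = (343·(-68) − 35·(-914))/4263 = 1238/609.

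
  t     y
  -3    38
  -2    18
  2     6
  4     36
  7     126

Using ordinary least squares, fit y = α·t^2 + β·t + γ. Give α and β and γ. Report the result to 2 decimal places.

α = 3.03, β = -3.26, γ = 0.25

Setting ∂/∂α … = 0 gives: 2770·α + 380·β + 82·γ = 7188;  380·α + 82·β + 8·γ = 888;  82·α + 8·β + 5·γ = 224.
(Σt^2·t^2 = 2770, Σt^2·t = 380, Σt^2 = 82, Σt·t = 82, Σt = 8, Σ1 = 5, Σt^2·y = 7188, Σt·y = 888, Σy = 224.)
Row-reducing yields α = 46430/15301, β = -49832/15301, γ = 3764/15301.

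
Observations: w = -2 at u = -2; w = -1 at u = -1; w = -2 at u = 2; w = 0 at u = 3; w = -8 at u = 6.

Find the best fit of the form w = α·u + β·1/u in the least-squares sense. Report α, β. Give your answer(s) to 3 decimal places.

α = -1.187, β = 3.417

The normal system XᵀX·[α, β]ᵀ = Xᵀw is [[54, 5]; [5, 59/36]]·[α, β]ᵀ = [-47, -1/3]ᵀ.
Eliminating β: (59/36)·(row 1) − 5·(row 2) gives (127/2)·α = (59/36)·(-47) − 5·(-1/3) = -2713/36, so α = -2713/2286.
Then β = ((-1/3) − 5·(-2713/2286))/(59/36) = 434/127.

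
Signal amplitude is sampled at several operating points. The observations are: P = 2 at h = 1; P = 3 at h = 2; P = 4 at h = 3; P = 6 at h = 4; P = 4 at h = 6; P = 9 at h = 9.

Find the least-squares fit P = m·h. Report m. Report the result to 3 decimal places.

m = 1.014

The normal system MᵀM·[m]ᵀ = MᵀP is [[147]]·[m]ᵀ = [149]ᵀ.
m = 149/147 = 1.01361.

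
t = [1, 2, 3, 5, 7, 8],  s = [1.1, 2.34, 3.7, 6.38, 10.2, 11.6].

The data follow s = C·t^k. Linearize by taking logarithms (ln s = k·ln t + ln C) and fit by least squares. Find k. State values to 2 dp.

k = 1.14

Taking logs, ln s = k·ln t + ln C, so regress ln s on ln t.
XᵀX = [[12.3883, 7.4265]; [7.4265, 6]], rhs = [14.6251, 8.8804]ᵀ  (here Σln t = 7.4265, Σ(ln t)² = 12.3883, Σln s = 8.8804, Σln t·ln s = 14.6251).
Slope k = (n·Σln t·ln s − Σln t·Σln s)/(n·Σ(ln t)² − (Σln t)²) = (6·14.6251 − 7.4265·8.8804)/19.1764 = 1.13682; ln C = (Σln s − k·Σln t)/n = 0.07296.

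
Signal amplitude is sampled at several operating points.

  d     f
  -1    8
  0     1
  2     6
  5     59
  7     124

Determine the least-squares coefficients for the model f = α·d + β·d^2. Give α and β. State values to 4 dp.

From the data, Σd·d = 79, Σd·d^2 = 475, Σd^2·d^2 = 3043.
And Σd·f = 1167, Σd^2·f = 7583.
Eliminating β: 3043·(row 1) − 475·(row 2) gives 14772·α = 3043·1167 − 475·7583 = -50744, so α = -12686/3693.
Then β = (7583 − 475·(-12686/3693))/3043 = 11183/3693.

α = -3.4351, β = 3.0282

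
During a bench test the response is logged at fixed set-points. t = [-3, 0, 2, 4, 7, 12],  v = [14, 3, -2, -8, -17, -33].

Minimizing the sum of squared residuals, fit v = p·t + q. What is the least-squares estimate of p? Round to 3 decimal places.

Forming XᵀX = [[222, 22]; [22, 6]] and Xᵀv = [-593, -43]ᵀ gives XᵀX·[p, q]ᵀ = Xᵀv.
Δ = 222·6 − 22² = 848.
p = ((-593)·6 − 22·(-43))/848 = -653/212; q = (222·(-43) − 22·(-593))/848 = 875/212.

p = -3.080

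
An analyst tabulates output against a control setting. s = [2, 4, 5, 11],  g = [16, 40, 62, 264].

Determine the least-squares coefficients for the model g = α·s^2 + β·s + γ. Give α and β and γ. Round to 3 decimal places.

α = 2.090, β = 0.434, γ = 6.369

The normal equations are: 15538·α + 1528·β + 166·γ = 34198;  1528·α + 166·β + 22·γ = 3406;  166·α + 22·β + 4·γ = 382.
(Σs^2·s^2 = 15538, Σs^2·s = 1528, Σs^2 = 166, Σs·s = 166, Σs = 22, Σ1 = 4, Σs^2·g = 34198, Σs·g = 3406, Σg = 382.)
Solving the 3×3 system (Gaussian elimination) gives α = 255/122, β = 53/122, γ = 777/122.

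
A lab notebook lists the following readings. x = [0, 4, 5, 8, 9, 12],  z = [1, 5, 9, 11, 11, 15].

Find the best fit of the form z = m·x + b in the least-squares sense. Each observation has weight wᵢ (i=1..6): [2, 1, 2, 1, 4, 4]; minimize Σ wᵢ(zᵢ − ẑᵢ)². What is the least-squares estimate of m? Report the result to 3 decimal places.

m = 1.117

Forming MᵀWM = [[1030, 106]; [106, 14]] and MᵀWz = [1314, 140]ᵀ gives MᵀWM·[m, b]ᵀ = MᵀWz.
Δ = 1030·14 − 106² = 3184.
m = (1314·14 − 106·140)/3184 = 889/796; b = (1030·140 − 106·1314)/3184 = 1229/796.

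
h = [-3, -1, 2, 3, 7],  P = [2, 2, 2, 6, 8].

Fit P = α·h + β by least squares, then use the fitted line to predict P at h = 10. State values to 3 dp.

P̂ = 9.392

Normal-equation sums: Σh·h = 72, Σh = 8, Σ1 = 5.
And Σh·P = 70, ΣP = 20.
Eliminating β: 5·(row 1) − 8·(row 2) gives 296·α = 5·70 − 8·20 = 190, so α = 95/148.
Then β = (20 − 8·(95/148))/5 = 110/37.
At h = 10: P̂ = (95/148)·(10) + (110/37)·(1) = 695/74.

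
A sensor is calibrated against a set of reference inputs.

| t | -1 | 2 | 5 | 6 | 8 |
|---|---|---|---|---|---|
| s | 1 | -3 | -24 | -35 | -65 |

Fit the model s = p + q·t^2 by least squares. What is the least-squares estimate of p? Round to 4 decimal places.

Sums needed: Σ1 = 5, Σt^2 = 130, Σt^2·t^2 = 6034.
Moment sums: Σs = -126, Σt^2·s = -6031.
So AᵀA·[p, q]ᵀ = Aᵀs: [[5, 130]; [130, 6034]]·[p, q]ᵀ = [-126, -6031]ᵀ.
Determinant 5·6034 − 130² = 13270.
p = ((-126)·6034 − 130·(-6031))/13270 = 11873/6635; q = (5·(-6031) − 130·(-126))/13270 = -2755/2654.

p = 1.7894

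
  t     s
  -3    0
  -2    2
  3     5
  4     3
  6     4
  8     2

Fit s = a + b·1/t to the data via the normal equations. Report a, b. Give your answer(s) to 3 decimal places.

a = 2.640, b = 3.846

Entries of AᵀA: Σ1 = 6, Σ1/t = 1/24, Σ1/t·1/t = 37/64.
And Σs = 16, Σ1/t·s = 7/3.
So AᵀA·[a, b]ᵀ = Aᵀs: [[6, 1/24]; [1/24, 37/64]]·[a, b]ᵀ = [16, 7/3]ᵀ.
Eliminating b: (37/64)·(row 1) − (1/24)·(row 2) gives (1997/576)·a = (37/64)·16 − (1/24)·(7/3) = 659/72, so a = 5272/1997.
Then b = ((7/3) − (1/24)·(5272/1997))/(37/64) = 7680/1997.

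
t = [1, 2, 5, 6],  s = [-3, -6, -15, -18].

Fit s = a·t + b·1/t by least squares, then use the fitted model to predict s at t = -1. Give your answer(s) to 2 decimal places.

XᵀX·[a, b]ᵀ = Xᵀs reads: 66·a + 4·b = -198;  4·a + (593/450)·b = -12.
(Σt·t = 66, Σt·1/t = 4, Σ1/t·1/t = 593/450, Σt·s = -198, Σ1/t·s = -12.)
Δ = 66·(593/450) − 4² = 5323/75.
a = ((-198)·(593/450) − 4·(-12))/(5323/75) = -3; b = (66·(-12) − 4·(-198))/(5323/75) = 0.
At t = -1: ŝ = (-3)·(-1) + (0)·(-1) = 3.

ŝ = 3.00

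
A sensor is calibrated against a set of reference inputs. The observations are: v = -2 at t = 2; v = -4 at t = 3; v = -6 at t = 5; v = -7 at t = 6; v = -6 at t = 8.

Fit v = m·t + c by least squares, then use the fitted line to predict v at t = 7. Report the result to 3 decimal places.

v̂ = -6.544

From the data, Σt·t = 138, Σt = 24, Σ1 = 5.
For Mᵀv: Σt·v = -136, Σv = -25.
Eliminating c: 5·(row 1) − 24·(row 2) gives 114·m = 5·(-136) − 24·(-25) = -80, so m = -40/57.
Then c = ((-25) − 24·(-40/57))/5 = -31/19.
At t = 7: v̂ = (-40/57)·(7) + (-31/19)·(1) = -373/57.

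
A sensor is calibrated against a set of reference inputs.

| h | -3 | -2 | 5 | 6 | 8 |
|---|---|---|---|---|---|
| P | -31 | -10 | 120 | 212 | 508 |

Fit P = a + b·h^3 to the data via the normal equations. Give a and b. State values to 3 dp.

Normal-equation sums: Σ1 = 5, Σh^3 = 818, Σh^3·h^3 = 325218.
Moment sums: ΣP = 799, Σh^3·P = 321805.
So XᵀX·[a, b]ᵀ = XᵀP: [[5, 818]; [818, 325218]]·[a, b]ᵀ = [799, 321805]ᵀ.
Eliminating b: 325218·(row 1) − 818·(row 2) gives 956966·a = 325218·799 − 818·321805 = -3387308, so a = -1693654/478483.
Then b = (321805 − 818·(-1693654/478483))/325218 = 955443/956966.

a = -3.540, b = 0.998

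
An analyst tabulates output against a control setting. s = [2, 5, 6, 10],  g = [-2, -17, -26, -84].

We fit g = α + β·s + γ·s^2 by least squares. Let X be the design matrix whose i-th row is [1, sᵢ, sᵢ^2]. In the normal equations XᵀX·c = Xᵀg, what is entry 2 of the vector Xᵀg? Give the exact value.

Entry 2 ↔ basis s, so (Xᵀg)_{2} = Σᵢ (s)·gᵢ = (2)·(-2) + (5)·(-17) + (6)·(-26) + (10)·(-84) = -1085.

-1085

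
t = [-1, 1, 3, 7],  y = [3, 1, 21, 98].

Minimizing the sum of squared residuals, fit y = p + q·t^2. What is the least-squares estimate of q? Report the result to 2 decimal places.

Compute the Gram sums: Σ1 = 4, Σt^2 = 60, Σt^2·t^2 = 2484.
And Σy = 123, Σt^2·y = 4995.
So XᵀX·[p, q]ᵀ = Xᵀy: [[4, 60]; [60, 2484]]·[p, q]ᵀ = [123, 4995]ᵀ.
Δ = 4·2484 − 60² = 6336.
p = (123·2484 − 60·4995)/6336 = 81/88; q = (4·4995 − 60·123)/6336 = 175/88.

q = 1.99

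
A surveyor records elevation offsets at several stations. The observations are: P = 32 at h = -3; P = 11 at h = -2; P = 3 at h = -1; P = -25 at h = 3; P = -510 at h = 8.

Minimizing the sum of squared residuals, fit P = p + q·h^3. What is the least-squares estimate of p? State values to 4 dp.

The normal equations are: 5·p + 503·q = -489;  503·p + 263667·q = -262750.
Determinant 5·263667 − 503² = 1065326.
p = ((-489)·263667 − 503·(-262750))/1065326 = 3230087/1065326; q = (5·(-262750) − 503·(-489))/1065326 = -1067783/1065326.

p = 3.0320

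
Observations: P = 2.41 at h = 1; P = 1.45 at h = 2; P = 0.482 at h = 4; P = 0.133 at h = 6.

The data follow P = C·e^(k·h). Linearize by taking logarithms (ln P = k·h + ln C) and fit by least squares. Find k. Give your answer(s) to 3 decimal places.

k = -0.579

Taking logs, ln P = k·h + ln C, so regress ln P on h.
XᵀX = [[57.0000, 13.0000]; [13.0000, 4]], rhs = [-13.4009, -1.4960]ᵀ  (here Σh = 13.0000, Σ(h)² = 57.0000, Σln P = -1.4960, Σh·ln P = -13.4009).
Δ = 57.0000·4 − (13.0000)² = 59.0000; k = (-13.4009·4 − 13.0000·-1.4960)/59.0000 = -0.57890, ln C = (57.0000·-1.4960 − 13.0000·-13.4009)/59.0000 = 1.50743.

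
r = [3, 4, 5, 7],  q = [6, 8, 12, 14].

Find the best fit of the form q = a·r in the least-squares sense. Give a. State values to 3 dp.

a = 2.101

With design matrix M, MᵀM = [[99]] and Mᵀq = [208]ᵀ.
a = 208/99 = 2.10101.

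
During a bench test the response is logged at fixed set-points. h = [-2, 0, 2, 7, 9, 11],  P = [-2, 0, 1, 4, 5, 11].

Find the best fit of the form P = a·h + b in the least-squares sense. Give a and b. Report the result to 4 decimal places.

From the data, Σh·h = 259, Σh = 27, Σ1 = 6.
And Σh·P = 200, ΣP = 19.
So XᵀX·[a, b]ᵀ = XᵀP: [[259, 27]; [27, 6]]·[a, b]ᵀ = [200, 19]ᵀ.
Eliminating b: 6·(row 1) − 27·(row 2) gives 825·a = 6·200 − 27·19 = 687, so a = 229/275.
Then b = (19 − 27·(229/275))/6 = -479/825.

a = 0.8327, b = -0.5806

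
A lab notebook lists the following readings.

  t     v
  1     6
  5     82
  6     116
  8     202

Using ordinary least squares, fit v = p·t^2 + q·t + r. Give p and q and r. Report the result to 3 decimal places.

From the data, Σt^2·t^2 = 6018, Σt^2·t = 854, Σt^2 = 126, Σt·t = 126, Σt = 20, Σ1 = 4.
For Aᵀv: Σt^2·v = 19160, Σt·v = 2728, Σv = 406.
AᵀA·[p, q, r]ᵀ = Aᵀv becomes [[6018, 854, 126]; [854, 126, 20]; [126, 20, 4]]·[p, q, r]ᵀ = [19160, 2728, 406]ᵀ.
Inverting the 3×3 Gram matrix, [p, q, r]ᵀ = [3, 1, 2]ᵀ.

p = 3.000, q = 1.000, r = 2.000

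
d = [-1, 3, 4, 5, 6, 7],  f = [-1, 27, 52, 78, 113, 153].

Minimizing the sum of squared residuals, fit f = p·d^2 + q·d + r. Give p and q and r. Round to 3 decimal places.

p = 2.994, q = 1.311, r = -2.769

MᵀM·[p, q, r]ᵀ = Mᵀf reads: 4660·p + 774·q + 136·r = 14589;  774·p + 136·q + 24·r = 2429;  136·p + 24·q + 6·r = 422.
(Σd^2·d^2 = 4660, Σd^2·d = 774, Σd^2 = 136, Σd·d = 136, Σd = 24, Σ1 = 6, Σd^2·f = 14589, Σd·f = 2429, Σf = 422.)
Inverting the 3×3 Gram matrix, [p, q, r]ᵀ = [9155/3058, 20041/15290, -21167/7645]ᵀ.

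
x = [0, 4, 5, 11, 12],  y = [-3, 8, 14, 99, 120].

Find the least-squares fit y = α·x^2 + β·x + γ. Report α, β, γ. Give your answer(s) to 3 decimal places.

Setting ∂/∂α … = 0 gives: 36258·α + 3248·β + 306·γ = 29737;  3248·α + 306·β + 32·γ = 2631;  306·α + 32·β + 5·γ = 238.
Inverting the 3×3 Gram matrix, [α, β, γ]ᵀ = [266817/277622, -361043/277622, -401859/138811]ᵀ.

α = 0.961, β = -1.300, γ = -2.895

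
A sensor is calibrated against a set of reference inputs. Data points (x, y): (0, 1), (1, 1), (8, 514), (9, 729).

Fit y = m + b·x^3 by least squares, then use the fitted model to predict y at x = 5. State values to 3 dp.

ŷ = 125.708

Setting ∂/∂m … = 0 gives: 4·m + 1242·b = 1245;  1242·m + 793586·b = 794610.
(Σ1 = 4, Σx^3 = 1242, Σx^3·x^3 = 793586, Σy = 1245, Σx^3·y = 794610.)
det = 4·793586 − 1242² = 1631780.
m = (1245·793586 − 1242·794610)/1631780 = 110895/163178; b = (4·794610 − 1242·1245)/1631780 = 163215/163178.
At x = 5: ŷ = (110895/163178)·(1) + (163215/163178)·(125) = 10256385/81589.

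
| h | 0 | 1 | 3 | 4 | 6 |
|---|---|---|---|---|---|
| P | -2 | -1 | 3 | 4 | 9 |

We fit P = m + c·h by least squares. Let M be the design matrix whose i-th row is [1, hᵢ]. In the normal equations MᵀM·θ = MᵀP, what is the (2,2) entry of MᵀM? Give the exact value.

Row 2 ↔ basis h, column 2 ↔ basis h, so (MᵀM)_{2,2} = Σᵢ (h)·(h) = (0)·(0) + (1)·(1) + (3)·(3) + (4)·(4) + (6)·(6) = 62.

62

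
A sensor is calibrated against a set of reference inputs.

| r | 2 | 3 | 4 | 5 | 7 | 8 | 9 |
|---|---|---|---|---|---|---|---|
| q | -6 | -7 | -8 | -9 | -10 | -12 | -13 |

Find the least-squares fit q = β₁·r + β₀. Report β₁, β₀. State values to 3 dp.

β₁ = -0.962, β₀ = -4.062

Normal-equation sums: Σr·r = 248, Σr = 38, Σ1 = 7.
Right-hand side: Σr·q = -393, Σq = -65.
Normal equations: [[248, 38]; [38, 7]]·[β₁, β₀]ᵀ = [-393, -65]ᵀ.
det = 248·7 − 38² = 292.
β₁ = ((-393)·7 − 38·(-65))/292 = -281/292; β₀ = (248·(-65) − 38·(-393))/292 = -593/146.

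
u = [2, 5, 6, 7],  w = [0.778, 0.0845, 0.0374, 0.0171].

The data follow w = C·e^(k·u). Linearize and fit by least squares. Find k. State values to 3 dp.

k = -0.762

Linearized form: ln w = k·u + ln C. From the 4 transformed points,
Sums: Σu = 20.0000, Σ(u)² = 114.0000, Σln w = -10.0768, Σu·ln w = -61.0543.
Normal system: [[114.0000, 20.0000]; [20.0000, 4]]·[k, ln C]ᵀ = [-61.0543, -10.0768]ᵀ.
Δ = 114.0000·4 − (20.0000)² = 56.0000; k = (-61.0543·4 − 20.0000·-10.0768)/56.0000 = -0.76217, ln C = (114.0000·-10.0768 − 20.0000·-61.0543)/56.0000 = 1.29164.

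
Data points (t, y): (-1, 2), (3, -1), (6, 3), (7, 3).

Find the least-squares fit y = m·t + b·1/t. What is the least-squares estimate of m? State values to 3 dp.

m = 0.478

Entries of AᵀA: Σt·t = 95, Σt·1/t = 4, Σ1/t·1/t = 2045/1764.
Moment sums: Σt·y = 34, Σ1/t·y = -59/42.
Normal equations: [[95, 4]; [4, 2045/1764]]·[m, b]ᵀ = [34, -59/42]ᵀ.
det = 95·(2045/1764) − 4² = 166051/1764.
m = (34·(2045/1764) − 4·(-59/42))/(166051/1764) = 79442/166051; b = (95·(-59/42) − 4·34)/(166051/1764) = -475314/166051.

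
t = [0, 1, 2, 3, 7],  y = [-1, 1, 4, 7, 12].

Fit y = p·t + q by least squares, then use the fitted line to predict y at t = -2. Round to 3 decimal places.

The normal equations are: 63·p + 13·q = 114;  13·p + 5·q = 23.
(Σt·t = 63, Σt = 13, Σ1 = 5, Σt·y = 114, Σy = 23.)
Δ = 63·5 − 13² = 146.
p = (114·5 − 13·23)/146 = 271/146; q = (63·23 − 13·114)/146 = -33/146.
At t = -2: ŷ = (271/146)·(-2) + (-33/146)·(1) = -575/146.

ŷ = -3.938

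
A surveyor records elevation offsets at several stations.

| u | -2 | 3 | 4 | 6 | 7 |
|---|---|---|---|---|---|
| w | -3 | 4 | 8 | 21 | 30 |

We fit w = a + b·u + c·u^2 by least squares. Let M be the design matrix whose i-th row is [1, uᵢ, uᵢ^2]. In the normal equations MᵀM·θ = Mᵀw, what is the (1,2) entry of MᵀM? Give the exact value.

Row 1 ↔ basis 1, column 2 ↔ basis u, so (MᵀM)_{1,2} = Σᵢ u = (1)·(-2) + (1)·(3) + (1)·(4) + (1)·(6) + (1)·(7) = 18.

18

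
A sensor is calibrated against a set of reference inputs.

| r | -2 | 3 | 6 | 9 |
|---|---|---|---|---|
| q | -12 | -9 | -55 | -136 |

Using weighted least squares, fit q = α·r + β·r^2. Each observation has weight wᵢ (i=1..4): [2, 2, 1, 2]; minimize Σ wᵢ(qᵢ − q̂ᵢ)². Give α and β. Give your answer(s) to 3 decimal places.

α = 2.544, β = -1.959

Setting ∂/∂α … = 0 gives: 224·α + 1712·β = -2784;  1712·α + 14612·β = -24270.
(Σwᵢ·r·r = 224, Σwᵢ·r·r^2 = 1712, Σwᵢ·r^2·r^2 = 14612, Σwᵢ·r·q = -2784, Σwᵢ·r^2·q = -24270.)
Eliminating β: 14612·(row 1) − 1712·(row 2) gives 342144·α = 14612·(-2784) − 1712·(-24270) = 870432, so α = 9067/3564.
Then β = ((-24270) − 1712·(9067/3564))/14612 = -3491/1782.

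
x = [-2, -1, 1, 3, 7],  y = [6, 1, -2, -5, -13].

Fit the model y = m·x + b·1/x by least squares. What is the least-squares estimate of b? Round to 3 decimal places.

From the data, Σx·x = 64, Σx·1/x = 5, Σ1/x·1/x = 4201/1764.
Right-hand side: Σx·y = -121, Σ1/x·y = -200/21.
Normal equations: [[64, 5]; [5, 4201/1764]]·[m, b]ᵀ = [-121, -200/21]ᵀ.
Determinant 64·(4201/1764) − 5² = 56191/441.
m = ((-121)·(4201/1764) − 5·(-200/21))/(56191/441) = -424321/224764; b = (64·(-200/21) − 5·(-121))/(56191/441) = -1995/56191.

b = -0.036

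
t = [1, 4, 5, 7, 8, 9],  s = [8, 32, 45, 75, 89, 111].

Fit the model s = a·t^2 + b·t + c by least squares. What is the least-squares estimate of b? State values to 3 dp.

Compute the Gram sums: Σt^2·t^2 = 13940, Σt^2·t = 1774, Σt^2 = 236, Σt·t = 236, Σt = 34, Σ1 = 6.
Moment sums: Σt^2·s = 20007, Σt·s = 2597, Σs = 360.
So XᵀX·[a, b, c]ᵀ = Xᵀs: [[13940, 1774, 236]; [1774, 236, 34]; [236, 34, 6]]·[a, b, c]ᵀ = [20007, 2597, 360]ᵀ.
Row-reducing yields a = 1522/1671, b = 61417/16710, c = 18639/5570.

b = 3.675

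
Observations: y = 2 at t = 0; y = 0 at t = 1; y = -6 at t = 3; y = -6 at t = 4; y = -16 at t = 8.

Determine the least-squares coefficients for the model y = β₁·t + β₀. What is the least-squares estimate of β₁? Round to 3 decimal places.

Compute the Gram sums: Σt·t = 90, Σt = 16, Σ1 = 5.
For Aᵀy: Σt·y = -170, Σy = -26.
Normal equations: [[90, 16]; [16, 5]]·[β₁, β₀]ᵀ = [-170, -26]ᵀ.
det = 90·5 − 16² = 194.
β₁ = ((-170)·5 − 16·(-26))/194 = -217/97; β₀ = (90·(-26) − 16·(-170))/194 = 190/97.

β₁ = -2.237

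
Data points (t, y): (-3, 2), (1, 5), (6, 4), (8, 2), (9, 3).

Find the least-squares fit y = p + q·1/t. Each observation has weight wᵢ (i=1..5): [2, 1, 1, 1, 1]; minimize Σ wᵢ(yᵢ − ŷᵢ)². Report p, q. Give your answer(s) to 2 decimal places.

Setting ∂/∂p … = 0 gives: 6·p + (53/72)·q = 18;  (53/72)·p + (6625/5184)·q = 59/12.
(Σwᵢ·1 = 6, Σwᵢ·1/t = 53/72, Σwᵢ·1/t·1/t = 6625/5184, Σwᵢ·y = 18, Σwᵢ·1/t·y = 59/12.)
Eliminating q: (6625/5184)·(row 1) − (53/72)·(row 2) gives (36941/5184)·p = (6625/5184)·18 − (53/72)·(59/12) = 4187/216, so p = 1896/697.
Then q = ((59/12) − (53/72)·(1896/697))/(6625/5184) = 84240/36941.

p = 2.72, q = 2.28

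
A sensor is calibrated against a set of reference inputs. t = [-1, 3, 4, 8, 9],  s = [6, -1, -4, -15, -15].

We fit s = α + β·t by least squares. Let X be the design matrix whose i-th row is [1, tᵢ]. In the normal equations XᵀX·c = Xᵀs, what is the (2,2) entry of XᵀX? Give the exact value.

171

Row 2 ↔ basis t, column 2 ↔ basis t, so (XᵀX)_{2,2} = Σᵢ (t)·(t) = (-1)·(-1) + (3)·(3) + (4)·(4) + (8)·(8) + (9)·(9) = 171.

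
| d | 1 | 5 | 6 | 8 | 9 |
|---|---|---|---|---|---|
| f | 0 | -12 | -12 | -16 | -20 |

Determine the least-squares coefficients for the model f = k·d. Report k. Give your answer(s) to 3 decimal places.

The normal equations are: 207·k = -440.
(Σd·d = 207, Σd·f = -440.)
k = (-440)/207 = -2.1256.

k = -2.126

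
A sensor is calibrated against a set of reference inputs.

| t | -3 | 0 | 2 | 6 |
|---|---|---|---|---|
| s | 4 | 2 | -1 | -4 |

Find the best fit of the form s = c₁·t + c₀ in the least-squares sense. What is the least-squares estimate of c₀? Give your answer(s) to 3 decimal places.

c₀ = 1.398

From the data, Σt·t = 49, Σt = 5, Σ1 = 4.
For Xᵀs: Σt·s = -38, Σs = 1.
So XᵀX·[c₁, c₀]ᵀ = Xᵀs: [[49, 5]; [5, 4]]·[c₁, c₀]ᵀ = [-38, 1]ᵀ.
det = 49·4 − 5² = 171.
c₁ = ((-38)·4 − 5·1)/171 = -157/171; c₀ = (49·1 − 5·(-38))/171 = 239/171.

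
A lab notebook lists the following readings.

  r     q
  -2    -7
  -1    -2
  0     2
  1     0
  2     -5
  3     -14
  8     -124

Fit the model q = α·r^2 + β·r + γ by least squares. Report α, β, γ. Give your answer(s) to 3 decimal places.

From the data, Σr^2·r^2 = 4211, Σr^2·r = 539, Σr^2 = 83, Σr·r = 83, Σr = 11, Σ1 = 7.
For Xᵀq: Σr^2·q = -8112, Σr·q = -1028, Σq = -150.
So XᵀX·[α, β, γ]ᵀ = Xᵀq: [[4211, 539, 83]; [539, 83, 11]; [83, 11, 7]]·[α, β, γ]ᵀ = [-8112, -1028, -150]ᵀ.
Inverting the 3×3 Gram matrix, [α, β, γ]ᵀ = [-8093/3948, 13591/19740, 5907/3290]ᵀ.

α = -2.050, β = 0.689, γ = 1.795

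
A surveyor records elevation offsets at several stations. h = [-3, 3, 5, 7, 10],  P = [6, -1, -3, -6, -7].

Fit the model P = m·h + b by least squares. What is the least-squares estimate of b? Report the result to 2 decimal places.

b = 2.40

With design matrix M, MᵀM = [[192, 22]; [22, 5]] and MᵀP = [-148, -11]ᵀ.
Eliminating b: 5·(row 1) − 22·(row 2) gives 476·m = 5·(-148) − 22·(-11) = -498, so m = -249/238.
Then b = ((-11) − 22·(-249/238))/5 = 286/119.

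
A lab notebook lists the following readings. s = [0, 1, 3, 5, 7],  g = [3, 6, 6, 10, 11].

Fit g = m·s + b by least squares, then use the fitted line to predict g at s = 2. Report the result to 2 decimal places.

ĝ = 5.89

From the data, Σs·s = 84, Σs = 16, Σ1 = 5.
Moment sums: Σs·g = 151, Σg = 36.
XᵀX·[m, b]ᵀ = Xᵀg becomes [[84, 16]; [16, 5]]·[m, b]ᵀ = [151, 36]ᵀ.
Δ = 84·5 − 16² = 164.
m = (151·5 − 16·36)/164 = 179/164; b = (84·36 − 16·151)/164 = 152/41.
At s = 2: ĝ = (179/164)·(2) + (152/41)·(1) = 483/82.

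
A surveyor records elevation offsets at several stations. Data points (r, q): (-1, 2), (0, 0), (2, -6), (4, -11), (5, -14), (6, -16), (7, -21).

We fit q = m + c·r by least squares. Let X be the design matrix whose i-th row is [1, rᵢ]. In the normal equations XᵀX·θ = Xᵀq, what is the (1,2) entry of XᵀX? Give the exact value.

23

Row 1 ↔ basis 1, column 2 ↔ basis r, so (XᵀX)_{1,2} = Σᵢ r = (1)·(-1) + (1)·(0) + (1)·(2) + (1)·(4) + (1)·(5) + (1)·(6) + (1)·(7) = 23.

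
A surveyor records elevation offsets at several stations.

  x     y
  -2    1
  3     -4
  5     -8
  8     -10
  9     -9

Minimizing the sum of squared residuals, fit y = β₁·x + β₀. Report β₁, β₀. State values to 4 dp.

β₁ = -0.9974, β₀ = -1.4119

Normal-equation sums: Σx·x = 183, Σx = 23, Σ1 = 5.
Moment sums: Σx·y = -215, Σy = -30.
So AᵀA·[β₁, β₀]ᵀ = Aᵀy: [[183, 23]; [23, 5]]·[β₁, β₀]ᵀ = [-215, -30]ᵀ.
Eliminating β₀: 5·(row 1) − 23·(row 2) gives 386·β₁ = 5·(-215) − 23·(-30) = -385, so β₁ = -385/386.
Then β₀ = ((-30) − 23·(-385/386))/5 = -545/386.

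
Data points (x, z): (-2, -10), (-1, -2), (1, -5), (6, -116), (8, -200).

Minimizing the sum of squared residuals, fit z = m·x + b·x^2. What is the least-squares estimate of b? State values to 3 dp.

Compute the Gram sums: Σx·x = 106, Σx·x^2 = 720, Σx^2·x^2 = 5410.
For Aᵀz: Σx·z = -2279, Σx^2·z = -17023.
Eliminating b: 5410·(row 1) − 720·(row 2) gives 55060·m = 5410·(-2279) − 720·(-17023) = -72830, so m = -7283/5506.
Then b = ((-17023) − 720·(-7283/5506))/5410 = -81779/27530.

b = -2.971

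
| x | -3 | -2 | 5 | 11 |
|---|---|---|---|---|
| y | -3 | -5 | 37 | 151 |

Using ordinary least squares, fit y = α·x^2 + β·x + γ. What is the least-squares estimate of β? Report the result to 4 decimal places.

Sums needed: Σx^2·x^2 = 15363, Σx^2·x = 1421, Σx^2 = 159, Σx·x = 159, Σx = 11, Σ1 = 4.
And Σx^2·y = 19149, Σx·y = 1865, Σy = 180.
Row-reducing yields α = 1, β = 3, γ = -3.

β = 3.0000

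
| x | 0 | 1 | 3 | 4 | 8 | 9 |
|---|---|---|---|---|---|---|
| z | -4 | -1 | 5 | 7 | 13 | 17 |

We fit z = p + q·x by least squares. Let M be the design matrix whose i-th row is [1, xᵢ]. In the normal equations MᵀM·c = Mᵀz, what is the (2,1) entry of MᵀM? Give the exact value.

Row 2 ↔ basis x, column 1 ↔ basis 1, so (MᵀM)_{2,1} = Σᵢ x = (0)·(1) + (1)·(1) + (3)·(1) + (4)·(1) + (8)·(1) + (9)·(1) = 25.

25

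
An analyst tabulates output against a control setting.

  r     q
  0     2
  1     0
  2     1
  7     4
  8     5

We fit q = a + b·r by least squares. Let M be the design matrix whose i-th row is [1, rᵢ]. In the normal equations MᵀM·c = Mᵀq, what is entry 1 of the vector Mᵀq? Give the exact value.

Entry 1 ↔ basis 1, so (Mᵀq)_{1} = Σᵢ qᵢ = (1)·(2) + (1)·(0) + (1)·(1) + (1)·(4) + (1)·(5) = 12.

12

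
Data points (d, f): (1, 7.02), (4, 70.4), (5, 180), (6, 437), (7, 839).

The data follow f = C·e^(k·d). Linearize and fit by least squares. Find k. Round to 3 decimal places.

Taking logs, ln f = k·d + ln C, so regress ln f on d.
Σd = 23.0000, Σ(d)² = 127.0000, Σln f = 24.2081, Σd·ln f = 128.5354.
Equations: 127.0000·k + 23.0000·ln C = 128.5354;  23.0000·k + 5·ln C = 24.2081.
Δ = 127.0000·5 − (23.0000)² = 106.0000; k = (128.5354·5 − 23.0000·24.2081)/106.0000 = 0.81030, ln C = (127.0000·24.2081 − 23.0000·128.5354)/106.0000 = 1.11424.

k = 0.810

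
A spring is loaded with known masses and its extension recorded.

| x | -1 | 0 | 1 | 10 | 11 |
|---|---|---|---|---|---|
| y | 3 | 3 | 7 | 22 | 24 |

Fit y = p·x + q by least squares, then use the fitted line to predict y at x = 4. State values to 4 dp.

From the data, Σx·x = 223, Σx = 21, Σ1 = 5.
For Mᵀy: Σx·y = 488, Σy = 59.
MᵀM·[p, q]ᵀ = Mᵀy becomes [[223, 21]; [21, 5]]·[p, q]ᵀ = [488, 59]ᵀ.
Δ = 223·5 − 21² = 674.
p = (488·5 − 21·59)/674 = 1201/674; q = (223·59 − 21·488)/674 = 2909/674.
At x = 4: ŷ = (1201/674)·(4) + (2909/674)·(1) = 7713/674.

ŷ = 11.4436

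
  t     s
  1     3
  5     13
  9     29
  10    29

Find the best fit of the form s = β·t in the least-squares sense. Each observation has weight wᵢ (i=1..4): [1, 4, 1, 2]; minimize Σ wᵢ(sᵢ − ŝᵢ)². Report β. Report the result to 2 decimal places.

Compute the Gram sums: Σwᵢ·t·t = 382.
And Σwᵢ·t·s = 1104.
So AᵀWA·[β]ᵀ = AᵀWs: [[382]]·[β]ᵀ = [1104]ᵀ.
β = 1104/382 = 2.89005.

β = 2.89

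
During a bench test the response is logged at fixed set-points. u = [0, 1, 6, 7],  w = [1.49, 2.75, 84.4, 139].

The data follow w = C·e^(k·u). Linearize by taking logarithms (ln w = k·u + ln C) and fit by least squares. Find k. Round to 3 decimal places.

k = 0.660

With ln wᵢ as the transformed response and uᵢ as the regressor:
Over the data: Σu = 14.0000, Σ(u)² = 86.0000, Σln w = 10.7804, Σu·ln w = 62.1663.
Normal system: [[86.0000, 14.0000]; [14.0000, 4]]·[k, ln C]ᵀ = [62.1663, 10.7804]ᵀ.
Solving (det = 148.0000): k = 0.66040, ln C = 0.38370.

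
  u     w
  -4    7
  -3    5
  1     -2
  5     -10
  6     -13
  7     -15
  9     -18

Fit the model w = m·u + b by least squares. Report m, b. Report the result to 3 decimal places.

m = -1.961, b = -0.688

Normal-equation sums: Σu·u = 217, Σu = 21, Σ1 = 7.
Moment sums: Σu·w = -440, Σw = -46.
det = 217·7 − 21² = 1078.
m = ((-440)·7 − 21·(-46))/1078 = -151/77; b = (217·(-46) − 21·(-440))/1078 = -53/77.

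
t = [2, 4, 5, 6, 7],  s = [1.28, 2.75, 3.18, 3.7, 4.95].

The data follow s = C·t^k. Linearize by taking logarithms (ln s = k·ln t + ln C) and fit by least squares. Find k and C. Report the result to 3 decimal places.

Let Y = ln s. Fitting Y = k·ln t + ln C by least squares:
Σln t = 7.4265, Σ(ln t)² = 11.9895, Σln s = 5.3231, Σln t·ln s = 8.8919.
Equations: 11.9895·k + 7.4265·ln C = 8.8919;  7.4265·k + 5·ln C = 5.3231.
Slope k = (n·Σln t·ln s − Σln t·Σln s)/(n·Σ(ln t)² − (Σln t)²) = (5·8.8919 − 7.4265·5.3231)/4.7940 = 1.02785; ln C = (Σln s − k·Σln t)/n = -0.46206, so C = exp(-0.46206) = 0.62998.

k = 1.028, C = 0.630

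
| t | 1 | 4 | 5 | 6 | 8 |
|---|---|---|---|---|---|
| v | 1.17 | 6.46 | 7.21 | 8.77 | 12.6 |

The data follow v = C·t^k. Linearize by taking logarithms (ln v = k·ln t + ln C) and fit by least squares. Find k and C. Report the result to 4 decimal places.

k = 1.1363, C = 1.1973

Linearized form: ln v = k·ln t + ln C. From the 5 transformed points,
Sums: Σln t = 6.8669, Σ(ln t)² = 12.0466, Σln v = 8.7031, Σln t·ln v = 14.9249.
Normal system: [[12.0466, 6.8669]; [6.8669, 5]]·[k, ln C]ᵀ = [14.9249, 8.7031]ᵀ.
Δ = 12.0466·5 − (6.8669)² = 13.0781; k = (14.9249·5 − 6.8669·8.7031)/13.0781 = 1.13629, ln C = (12.0466·8.7031 − 6.8669·14.9249)/13.0781 = 0.18006, so C = exp(0.18006) = 1.19728.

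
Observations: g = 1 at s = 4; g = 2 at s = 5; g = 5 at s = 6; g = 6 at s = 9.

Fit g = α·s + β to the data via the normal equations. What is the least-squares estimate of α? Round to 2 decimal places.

Setting ∂/∂α … = 0 gives: 158·α + 24·β = 98;  24·α + 4·β = 14.
(Σs·s = 158, Σs = 24, Σ1 = 4, Σs·g = 98, Σg = 14.)
det = 158·4 − 24² = 56.
α = (98·4 − 24·14)/56 = 1; β = (158·14 − 24·98)/56 = -5/2.

α = 1.00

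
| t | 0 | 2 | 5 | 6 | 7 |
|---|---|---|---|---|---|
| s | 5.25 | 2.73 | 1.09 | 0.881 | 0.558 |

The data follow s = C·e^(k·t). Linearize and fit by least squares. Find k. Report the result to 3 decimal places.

k = -0.311

Taking logs, ln s = k·t + ln C, so regress ln s on t.
XᵀX = [[114.0000, 20.0000]; [20.0000, 5]], rhs = [-2.4045, 2.0386]ᵀ  (here Σt = 20.0000, Σ(t)² = 114.0000, Σln s = 2.0386, Σt·ln s = -2.4045).
Δ = 114.0000·5 − (20.0000)² = 170.0000; k = (-2.4045·5 − 20.0000·2.0386)/170.0000 = -0.31056, ln C = (114.0000·2.0386 − 20.0000·-2.4045)/170.0000 = 1.64995.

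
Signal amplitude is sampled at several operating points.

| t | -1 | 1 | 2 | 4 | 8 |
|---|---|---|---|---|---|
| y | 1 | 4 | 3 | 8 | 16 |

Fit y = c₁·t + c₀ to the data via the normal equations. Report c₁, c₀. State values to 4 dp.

Normal-equation sums: Σt·t = 86, Σt = 14, Σ1 = 5.
Right-hand side: Σt·y = 169, Σy = 32.
XᵀX·[c₁, c₀]ᵀ = Xᵀy becomes [[86, 14]; [14, 5]]·[c₁, c₀]ᵀ = [169, 32]ᵀ.
Δ = 86·5 − 14² = 234.
c₁ = (169·5 − 14·32)/234 = 397/234; c₀ = (86·32 − 14·169)/234 = 193/117.

c₁ = 1.6966, c₀ = 1.6496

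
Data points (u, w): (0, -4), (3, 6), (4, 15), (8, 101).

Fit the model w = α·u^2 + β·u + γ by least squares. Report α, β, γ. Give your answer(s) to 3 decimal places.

Setting ∂/∂α … = 0 gives: 4433·α + 603·β + 89·γ = 6758;  603·α + 89·β + 15·γ = 886;  89·α + 15·β + 4·γ = 118.
Inverting the 3×3 Gram matrix, [α, β, γ]ᵀ = [15927/7832, -24881/7832, -7507/1958]ᵀ.

α = 2.034, β = -3.177, γ = -3.834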